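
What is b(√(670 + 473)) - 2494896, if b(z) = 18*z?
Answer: -2494896 + 54*√127 ≈ -2.4943e+6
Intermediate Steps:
b(√(670 + 473)) - 2494896 = 18*√(670 + 473) - 2494896 = 18*√1143 - 2494896 = 18*(3*√127) - 2494896 = 54*√127 - 2494896 = -2494896 + 54*√127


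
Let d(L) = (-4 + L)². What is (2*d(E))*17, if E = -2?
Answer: 1224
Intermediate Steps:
(2*d(E))*17 = (2*(-4 - 2)²)*17 = (2*(-6)²)*17 = (2*36)*17 = 72*17 = 1224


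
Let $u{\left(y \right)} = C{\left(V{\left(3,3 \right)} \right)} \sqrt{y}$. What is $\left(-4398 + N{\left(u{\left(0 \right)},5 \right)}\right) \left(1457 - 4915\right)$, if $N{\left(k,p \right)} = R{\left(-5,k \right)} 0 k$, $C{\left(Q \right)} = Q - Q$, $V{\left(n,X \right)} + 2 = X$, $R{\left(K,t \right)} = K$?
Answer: $15208284$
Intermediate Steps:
$V{\left(n,X \right)} = -2 + X$
$C{\left(Q \right)} = 0$
$u{\left(y \right)} = 0$ ($u{\left(y \right)} = 0 \sqrt{y} = 0$)
$N{\left(k,p \right)} = 0$ ($N{\left(k,p \right)} = \left(-5\right) 0 k = 0 k = 0$)
$\left(-4398 + N{\left(u{\left(0 \right)},5 \right)}\right) \left(1457 - 4915\right) = \left(-4398 + 0\right) \left(1457 - 4915\right) = \left(-4398\right) \left(-3458\right) = 15208284$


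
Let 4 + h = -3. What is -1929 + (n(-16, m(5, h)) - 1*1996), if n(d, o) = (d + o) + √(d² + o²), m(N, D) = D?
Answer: -3948 + √305 ≈ -3930.5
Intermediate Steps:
h = -7 (h = -4 - 3 = -7)
n(d, o) = d + o + √(d² + o²)
-1929 + (n(-16, m(5, h)) - 1*1996) = -1929 + ((-16 - 7 + √((-16)² + (-7)²)) - 1*1996) = -1929 + ((-16 - 7 + √(256 + 49)) - 1996) = -1929 + ((-16 - 7 + √305) - 1996) = -1929 + ((-23 + √305) - 1996) = -1929 + (-2019 + √305) = -3948 + √305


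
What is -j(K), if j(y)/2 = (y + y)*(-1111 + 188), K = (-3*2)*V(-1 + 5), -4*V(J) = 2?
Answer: 11076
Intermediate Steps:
V(J) = -½ (V(J) = -¼*2 = -½)
K = 3 (K = -3*2*(-½) = -6*(-½) = 3)
j(y) = -3692*y (j(y) = 2*((y + y)*(-1111 + 188)) = 2*((2*y)*(-923)) = 2*(-1846*y) = -3692*y)
-j(K) = -(-3692)*3 = -1*(-11076) = 11076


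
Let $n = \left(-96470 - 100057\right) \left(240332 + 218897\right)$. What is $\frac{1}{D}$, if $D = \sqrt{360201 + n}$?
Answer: $- \frac{i \sqrt{10027837498}}{30083512494} \approx - 3.3287 \cdot 10^{-6} i$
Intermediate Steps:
$n = -90250897683$ ($n = \left(-196527\right) 459229 = -90250897683$)
$D = 3 i \sqrt{10027837498}$ ($D = \sqrt{360201 - 90250897683} = \sqrt{-90250537482} = 3 i \sqrt{10027837498} \approx 3.0042 \cdot 10^{5} i$)
$\frac{1}{D} = \frac{1}{3 i \sqrt{10027837498}} = - \frac{i \sqrt{10027837498}}{30083512494}$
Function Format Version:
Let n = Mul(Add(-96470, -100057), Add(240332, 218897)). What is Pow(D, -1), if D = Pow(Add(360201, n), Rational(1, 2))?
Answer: Mul(Rational(-1, 30083512494), I, Pow(10027837498, Rational(1, 2))) ≈ Mul(-3.3287e-6, I)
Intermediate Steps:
n = -90250897683 (n = Mul(-196527, 459229) = -90250897683)
D = Mul(3, I, Pow(10027837498, Rational(1, 2))) (D = Pow(Add(360201, -90250897683), Rational(1, 2)) = Pow(-90250537482, Rational(1, 2)) = Mul(3, I, Pow(10027837498, Rational(1, 2))) ≈ Mul(3.0042e+5, I))
Pow(D, -1) = Pow(Mul(3, I, Pow(10027837498, Rational(1, 2))), -1) = Mul(Rational(-1, 30083512494), I, Pow(10027837498, Rational(1, 2)))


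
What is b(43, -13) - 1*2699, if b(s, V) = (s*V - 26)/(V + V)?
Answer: -5353/2 ≈ -2676.5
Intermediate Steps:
b(s, V) = (-26 + V*s)/(2*V) (b(s, V) = (V*s - 26)/((2*V)) = (-26 + V*s)*(1/(2*V)) = (-26 + V*s)/(2*V))
b(43, -13) - 1*2699 = ((½)*43 - 13/(-13)) - 1*2699 = (43/2 - 13*(-1/13)) - 2699 = (43/2 + 1) - 2699 = 45/2 - 2699 = -5353/2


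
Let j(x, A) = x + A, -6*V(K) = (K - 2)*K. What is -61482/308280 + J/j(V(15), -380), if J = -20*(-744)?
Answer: -20500301/565180 ≈ -36.272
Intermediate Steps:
V(K) = -K*(-2 + K)/6 (V(K) = -(K - 2)*K/6 = -(-2 + K)*K/6 = -K*(-2 + K)/6)
J = 14880
j(x, A) = A + x
-61482/308280 + J/j(V(15), -380) = -61482/308280 + 14880/(-380 + (⅙)*15*(2 - 1*15)) = -61482*1/308280 + 14880/(-380 + (⅙)*15*(2 - 15)) = -10247/51380 + 14880/(-380 + (⅙)*15*(-13)) = -10247/51380 + 14880/(-380 - 65/2) = -10247/51380 + 14880/(-825/2) = -10247/51380 + 14880*(-2/825) = -10247/51380 - 1984/55 = -20500301/565180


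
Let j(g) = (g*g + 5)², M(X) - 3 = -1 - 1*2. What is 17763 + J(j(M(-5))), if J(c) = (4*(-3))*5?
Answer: 17703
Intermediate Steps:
M(X) = 0 (M(X) = 3 + (-1 - 1*2) = 3 + (-1 - 2) = 3 - 3 = 0)
j(g) = (5 + g²)² (j(g) = (g² + 5)² = (5 + g²)²)
J(c) = -60 (J(c) = -12*5 = -60)
17763 + J(j(M(-5))) = 17763 - 60 = 17703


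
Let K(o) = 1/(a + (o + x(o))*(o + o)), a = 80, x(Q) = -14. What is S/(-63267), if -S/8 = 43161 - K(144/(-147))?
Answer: 11331659183/2076296406 ≈ 5.4576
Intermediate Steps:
K(o) = 1/(80 + 2*o*(-14 + o)) (K(o) = 1/(80 + (o - 14)*(o + o)) = 1/(80 + (-14 + o)*(2*o)) = 1/(80 + 2*o*(-14 + o)))
S = -11331659183/32818 (S = -8*(43161 - 1/(2*(40 + (144/(-147))**2 - 2016/(-147)))) = -8*(43161 - 1/(2*(40 + (144*(-1/147))**2 - 2016*(-1)/147))) = -8*(43161 - 1/(2*(40 + (-48/49)**2 - 14*(-48/49)))) = -8*(43161 - 1/(2*(40 + 2304/2401 + 96/7))) = -8*(43161 - 1/(2*131272/2401)) = -8*(43161 - 2401/(2*131272)) = -8*(43161 - 1*2401/262544) = -8*(43161 - 2401/262544) = -8*11331659183/262544 = -11331659183/32818 ≈ -3.4529e+5)
S/(-63267) = -11331659183/32818/(-63267) = -11331659183/32818*(-1/63267) = 11331659183/2076296406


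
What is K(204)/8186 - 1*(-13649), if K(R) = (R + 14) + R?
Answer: 55865568/4093 ≈ 13649.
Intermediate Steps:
K(R) = 14 + 2*R (K(R) = (14 + R) + R = 14 + 2*R)
K(204)/8186 - 1*(-13649) = (14 + 2*204)/8186 - 1*(-13649) = (14 + 408)*(1/8186) + 13649 = 422*(1/8186) + 13649 = 211/4093 + 13649 = 55865568/4093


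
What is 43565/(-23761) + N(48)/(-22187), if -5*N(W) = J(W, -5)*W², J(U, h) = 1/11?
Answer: -53106970681/28995191885 ≈ -1.8316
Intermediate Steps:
J(U, h) = 1/11
N(W) = -W²/55
43565/(-23761) + N(48)/(-22187) = 43565/(-23761) - 1/55*48²/(-22187) = 43565*(-1/23761) - 1/55*2304*(-1/22187) = -43565/23761 - 2304/55*(-1/22187) = -43565/23761 + 2304/1220285 = -53106970681/28995191885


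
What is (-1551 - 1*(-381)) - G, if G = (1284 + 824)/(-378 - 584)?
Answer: -561716/481 ≈ -1167.8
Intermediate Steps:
G = -1054/481 (G = 2108/(-962) = 2108*(-1/962) = -1054/481 ≈ -2.1913)
(-1551 - 1*(-381)) - G = (-1551 - 1*(-381)) - 1*(-1054/481) = (-1551 + 381) + 1054/481 = -1170 + 1054/481 = -561716/481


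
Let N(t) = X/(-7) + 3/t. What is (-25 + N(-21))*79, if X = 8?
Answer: -14536/7 ≈ -2076.6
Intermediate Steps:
N(t) = -8/7 + 3/t (N(t) = 8/(-7) + 3/t = 8*(-1/7) + 3/t = -8/7 + 3/t)
(-25 + N(-21))*79 = (-25 + (-8/7 + 3/(-21)))*79 = (-25 + (-8/7 + 3*(-1/21)))*79 = (-25 + (-8/7 - 1/7))*79 = (-25 - 9/7)*79 = -184/7*79 = -14536/7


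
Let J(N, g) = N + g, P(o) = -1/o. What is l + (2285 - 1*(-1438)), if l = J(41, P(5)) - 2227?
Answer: 7684/5 ≈ 1536.8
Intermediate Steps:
l = -10931/5 (l = (41 - 1/5) - 2227 = 204/5 - 2227 = -10931/5 ≈ -2186.2)
l + (2285 - 1*(-1438)) = -10931/5 + (2285 - 1*(-1438)) = -10931/5 + (2285 + 1438) = -10931/5 + 3723 = 7684/5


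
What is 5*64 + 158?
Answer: 478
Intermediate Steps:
5*64 + 158 = 320 + 158 = 478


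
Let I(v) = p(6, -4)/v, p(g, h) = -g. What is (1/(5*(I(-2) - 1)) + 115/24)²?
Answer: 344569/14400 ≈ 23.928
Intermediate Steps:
I(v) = -6/v (I(v) = (-1*6)/v = -6/v)
(1/(5*(I(-2) - 1)) + 115/24)² = (1/(5*(-6/(-2) - 1)) + 115/24)² = (1/(5*(-6*(-½) - 1)) + 115*(1/24))² = (1/(5*(3 - 1)) + 115/24)² = (1/(5*2) + 115/24)² = (1/10 + 115/24)² = (⅒ + 115/24)² = (587/120)² = 344569/14400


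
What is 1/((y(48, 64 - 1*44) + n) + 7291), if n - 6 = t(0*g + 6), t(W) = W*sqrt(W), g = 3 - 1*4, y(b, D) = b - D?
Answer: 7325/53655409 - 6*sqrt(6)/53655409 ≈ 0.00013625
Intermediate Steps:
g = -1 (g = 3 - 4 = -1)
t(W) = W**(3/2)
n = 6 + 6*sqrt(6) (n = 6 + (0*(-1) + 6)**(3/2) = 6 + (0 + 6)**(3/2) = 6 + 6**(3/2) = 6 + 6*sqrt(6) ≈ 20.697)
1/((y(48, 64 - 1*44) + n) + 7291) = 1/(((48 - (64 - 1*44)) + (6 + 6*sqrt(6))) + 7291) = 1/(((48 - (64 - 44)) + (6 + 6*sqrt(6))) + 7291) = 1/(((48 - 1*20) + (6 + 6*sqrt(6))) + 7291) = 1/(((48 - 20) + (6 + 6*sqrt(6))) + 7291) = 1/((28 + (6 + 6*sqrt(6))) + 7291) = 1/((34 + 6*sqrt(6)) + 7291) = 1/(7325 + 6*sqrt(6))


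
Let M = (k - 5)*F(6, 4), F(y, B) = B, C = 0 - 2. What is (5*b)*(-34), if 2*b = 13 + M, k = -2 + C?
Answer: 1955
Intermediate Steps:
C = -2
k = -4 (k = -2 - 2 = -4)
M = -36 (M = (-4 - 5)*4 = -9*4 = -36)
b = -23/2 (b = (13 - 36)/2 = (½)*(-23) = -23/2 ≈ -11.500)
(5*b)*(-34) = (5*(-23/2))*(-34) = -115/2*(-34) = 1955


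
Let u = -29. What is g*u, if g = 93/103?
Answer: -2697/103 ≈ -26.184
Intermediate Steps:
g = 93/103 (g = 93*(1/103) = 93/103 ≈ 0.90291)
g*u = (93/103)*(-29) = -2697/103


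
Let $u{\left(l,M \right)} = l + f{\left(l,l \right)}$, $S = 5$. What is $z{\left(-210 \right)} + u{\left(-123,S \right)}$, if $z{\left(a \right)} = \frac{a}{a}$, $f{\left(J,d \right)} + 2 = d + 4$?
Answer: $-243$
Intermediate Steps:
$f{\left(J,d \right)} = 2 + d$ ($f{\left(J,d \right)} = -2 + \left(d + 4\right) = -2 + \left(4 + d\right) = 2 + d$)
$u{\left(l,M \right)} = 2 + 2 l$ ($u{\left(l,M \right)} = l + \left(2 + l\right) = 2 + 2 l$)
$z{\left(a \right)} = 1$
$z{\left(-210 \right)} + u{\left(-123,S \right)} = 1 + \left(2 + 2 \left(-123\right)\right) = 1 + \left(2 - 246\right) = 1 - 244 = -243$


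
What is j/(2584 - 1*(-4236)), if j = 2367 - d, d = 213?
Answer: 1077/3410 ≈ 0.31584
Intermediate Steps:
j = 2154 (j = 2367 - 1*213 = 2367 - 213 = 2154)
j/(2584 - 1*(-4236)) = 2154/(2584 - 1*(-4236)) = 2154/(2584 + 4236) = 2154/6820 = 2154*(1/6820) = 1077/3410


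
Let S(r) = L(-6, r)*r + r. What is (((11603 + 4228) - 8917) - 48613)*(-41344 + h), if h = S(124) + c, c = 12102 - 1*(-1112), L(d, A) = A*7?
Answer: -3320324574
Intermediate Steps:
L(d, A) = 7*A
S(r) = r + 7*r**2 (S(r) = (7*r)*r + r = 7*r**2 + r = r + 7*r**2)
c = 13214 (c = 12102 + 1112 = 13214)
h = 120970 (h = 124*(1 + 7*124) + 13214 = 124*(1 + 868) + 13214 = 124*869 + 13214 = 107756 + 13214 = 120970)
(((11603 + 4228) - 8917) - 48613)*(-41344 + h) = (((11603 + 4228) - 8917) - 48613)*(-41344 + 120970) = ((15831 - 8917) - 48613)*79626 = (6914 - 48613)*79626 = -41699*79626 = -3320324574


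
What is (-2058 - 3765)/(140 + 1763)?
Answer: -5823/1903 ≈ -3.0599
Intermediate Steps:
(-2058 - 3765)/(140 + 1763) = -5823/1903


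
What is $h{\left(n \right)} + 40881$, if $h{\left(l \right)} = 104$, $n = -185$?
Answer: $40985$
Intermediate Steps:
$h{\left(n \right)} + 40881 = 104 + 40881 = 40985$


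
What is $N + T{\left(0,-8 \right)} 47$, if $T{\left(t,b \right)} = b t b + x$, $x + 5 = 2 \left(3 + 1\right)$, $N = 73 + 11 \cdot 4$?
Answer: $258$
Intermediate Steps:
$N = 117$ ($N = 73 + 44 = 117$)
$x = 3$ ($x = -5 + 2 \left(3 + 1\right) = -5 + 2 \cdot 4 = -5 + 8 = 3$)
$T{\left(t,b \right)} = 3 + t b^{2}$ ($T{\left(t,b \right)} = b t b + 3 = t b^{2} + 3 = 3 + t b^{2}$)
$N + T{\left(0,-8 \right)} 47 = 117 + \left(3 + 0 \left(-8\right)^{2}\right) 47 = 117 + \left(3 + 0 \cdot 64\right) 47 = 117 + \left(3 + 0\right) 47 = 117 + 3 \cdot 47 = 117 + 141 = 258$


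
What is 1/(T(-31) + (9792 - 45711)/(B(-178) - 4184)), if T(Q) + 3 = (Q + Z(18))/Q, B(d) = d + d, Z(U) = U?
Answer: 140740/750289 ≈ 0.18758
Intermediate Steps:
B(d) = 2*d
T(Q) = -3 + (18 + Q)/Q (T(Q) = -3 + (Q + 18)/Q = -3 + (18 + Q)/Q)
1/(T(-31) + (9792 - 45711)/(B(-178) - 4184)) = 1/((-2 + 18/(-31)) + (9792 - 45711)/(2*(-178) - 4184)) = 1/((-2 + 18*(-1/31)) - 35919/(-356 - 4184)) = 1/((-2 - 18/31) - 35919/(-4540)) = 1/(-80/31 - 35919*(-1/4540)) = 1/(-80/31 + 35919/4540) = 1/(750289/140740) = 140740/750289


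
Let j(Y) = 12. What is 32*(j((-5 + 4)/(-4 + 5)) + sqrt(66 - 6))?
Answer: 384 + 64*sqrt(15) ≈ 631.87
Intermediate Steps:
32*(j((-5 + 4)/(-4 + 5)) + sqrt(66 - 6)) = 32*(12 + sqrt(66 - 6)) = 32*(12 + sqrt(60)) = 32*(12 + 2*sqrt(15)) = 384 + 64*sqrt(15)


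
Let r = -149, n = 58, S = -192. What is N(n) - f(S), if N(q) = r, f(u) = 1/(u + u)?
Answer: -57215/384 ≈ -149.00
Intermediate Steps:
f(u) = 1/(2*u)
N(q) = -149
N(n) - f(S) = -149 - 1/(2*(-192)) = -149 - (-1)/(2*192) = -149 - 1*(-1/384) = -149 + 1/384 = -57215/384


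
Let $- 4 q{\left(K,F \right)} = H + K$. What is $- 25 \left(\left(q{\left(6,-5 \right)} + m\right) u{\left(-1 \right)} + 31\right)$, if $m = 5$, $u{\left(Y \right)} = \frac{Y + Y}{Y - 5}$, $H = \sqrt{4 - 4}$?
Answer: $- \frac{4825}{6} \approx -804.17$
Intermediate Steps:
$H = 0$ ($H = \sqrt{0} = 0$)
$u{\left(Y \right)} = \frac{2 Y}{-5 + Y}$
$q{\left(K,F \right)} = - \frac{K}{4}$ ($q{\left(K,F \right)} = - \frac{0 + K}{4} = - \frac{K}{4}$)
$- 25 \left(\left(q{\left(6,-5 \right)} + m\right) u{\left(-1 \right)} + 31\right) = - 25 \left(\left(\left(- \frac{1}{4}\right) 6 + 5\right) 2 \left(-1\right) \frac{1}{-5 - 1} + 31\right) = - 25 \left(\left(- \frac{3}{2} + 5\right) 2 \left(-1\right) \frac{1}{-6} + 31\right) = - 25 \left(\frac{7 \cdot 2 \left(-1\right) \left(- \frac{1}{6}\right)}{2} + 31\right) = - 25 \left(\frac{7}{2} \cdot \frac{1}{3} + 31\right) = - 25 \left(\frac{7}{6} + 31\right) = \left(-25\right) \frac{193}{6} = - \frac{4825}{6}$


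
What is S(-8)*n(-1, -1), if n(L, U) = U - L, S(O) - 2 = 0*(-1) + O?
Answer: 0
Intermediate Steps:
S(O) = 2 + O (S(O) = 2 + (0*(-1) + O) = 2 + (0 + O) = 2 + O)
S(-8)*n(-1, -1) = (2 - 8)*(-1 - 1*(-1)) = -6*(-1 + 1) = -6*0 = 0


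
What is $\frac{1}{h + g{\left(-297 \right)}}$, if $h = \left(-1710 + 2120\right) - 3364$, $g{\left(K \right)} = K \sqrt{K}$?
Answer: $\frac{i}{- 2954 i + 891 \sqrt{33}} \approx -8.4583 \cdot 10^{-5} + 0.00014656 i$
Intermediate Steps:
$g{\left(K \right)} = K^{\frac{3}{2}}$
$h = -2954$ ($h = 410 - 3364 = -2954$)
$\frac{1}{h + g{\left(-297 \right)}} = \frac{1}{-2954 + \left(-297\right)^{\frac{3}{2}}} = \frac{1}{-2954 - 891 i \sqrt{33}}$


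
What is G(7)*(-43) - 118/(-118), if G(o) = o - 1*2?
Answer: -214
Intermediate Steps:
G(o) = -2 + o (G(o) = o - 2 = -2 + o)
G(7)*(-43) - 118/(-118) = (-2 + 7)*(-43) - 118/(-118) = 5*(-43) - 118*(-1/118) = -215 + 1 = -214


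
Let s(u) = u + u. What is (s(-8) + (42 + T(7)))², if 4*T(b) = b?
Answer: 12321/16 ≈ 770.06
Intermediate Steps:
T(b) = b/4
s(u) = 2*u
(s(-8) + (42 + T(7)))² = (2*(-8) + (42 + (¼)*7))² = (-16 + (42 + 7/4))² = (-16 + 175/4)² = (111/4)² = 12321/16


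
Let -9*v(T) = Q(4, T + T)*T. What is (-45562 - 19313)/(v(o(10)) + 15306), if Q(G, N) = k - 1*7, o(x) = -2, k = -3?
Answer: -583875/137734 ≈ -4.2392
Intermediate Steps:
Q(G, N) = -10 (Q(G, N) = -3 - 1*7 = -3 - 7 = -10)
v(T) = 10*T/9 (v(T) = -(-10)*T/9 = 10*T/9)
(-45562 - 19313)/(v(o(10)) + 15306) = (-45562 - 19313)/((10/9)*(-2) + 15306) = -64875/(-20/9 + 15306) = -64875/137734/9 = -64875*9/137734 = -583875/137734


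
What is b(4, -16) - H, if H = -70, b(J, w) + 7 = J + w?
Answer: 51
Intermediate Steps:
b(J, w) = -7 + J + w (b(J, w) = -7 + (J + w) = -7 + J + w)
b(4, -16) - H = (-7 + 4 - 16) - 1*(-70) = -19 + 70 = 51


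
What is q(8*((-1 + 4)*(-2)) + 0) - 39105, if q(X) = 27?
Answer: -39078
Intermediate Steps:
q(8*((-1 + 4)*(-2)) + 0) - 39105 = 27 - 39105 = -39078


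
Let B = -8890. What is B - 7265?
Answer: -16155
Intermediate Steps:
B - 7265 = -8890 - 7265 = -16155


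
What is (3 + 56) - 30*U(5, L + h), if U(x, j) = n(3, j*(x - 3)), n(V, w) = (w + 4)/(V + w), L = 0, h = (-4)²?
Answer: 197/7 ≈ 28.143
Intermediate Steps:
h = 16
n(V, w) = (4 + w)/(V + w)
U(x, j) = (4 + j*(-3 + x))/(3 + j*(-3 + x)) (U(x, j) = (4 + j*(x - 3))/(3 + j*(x - 3)) = (4 + j*(-3 + x))/(3 + j*(-3 + x)))
(3 + 56) - 30*U(5, L + h) = (3 + 56) - 30*(4 + (0 + 16)*(-3 + 5))/(3 + (0 + 16)*(-3 + 5)) = 59 - 30*(4 + 16*2)/(3 + 16*2) = 59 - 30*(4 + 32)/(3 + 32) = 59 - 30*36/35 = 59 - 216/7 = 197/7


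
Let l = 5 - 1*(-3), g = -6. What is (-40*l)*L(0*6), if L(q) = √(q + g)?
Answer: -320*I*√6 ≈ -783.84*I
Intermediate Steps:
l = 8 (l = 5 + 3 = 8)
L(q) = √(-6 + q) (L(q) = √(q - 6) = √(-6 + q))
(-40*l)*L(0*6) = (-40*8)*√(-6 + 0*6) = -320*√(-6 + 0) = -320*I*√6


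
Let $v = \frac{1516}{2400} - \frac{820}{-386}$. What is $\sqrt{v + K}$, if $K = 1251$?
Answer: $\frac{\sqrt{168124168626}}{11580} \approx 35.408$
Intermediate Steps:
$v = \frac{319147}{115800}$ ($v = 1516 \cdot \frac{1}{2400} - - \frac{410}{193} = \frac{379}{600} + \frac{410}{193} = \frac{319147}{115800} \approx 2.756$)
$\sqrt{v + K} = \sqrt{\frac{319147}{115800} + 1251} = \sqrt{\frac{145184947}{115800}} = \frac{\sqrt{168124168626}}{11580}$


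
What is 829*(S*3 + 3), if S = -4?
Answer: -7461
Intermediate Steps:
829*(S*3 + 3) = 829*(-4*3 + 3) = 829*(-12 + 3) = 829*(-9) = -7461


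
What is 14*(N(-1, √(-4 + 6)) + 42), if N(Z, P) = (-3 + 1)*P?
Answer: 588 - 28*√2 ≈ 548.40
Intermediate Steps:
N(Z, P) = -2*P
14*(N(-1, √(-4 + 6)) + 42) = 14*(-2*√(-4 + 6) + 42) = 14*(-2*√2 + 42) = 14*(42 - 2*√2) = 588 - 28*√2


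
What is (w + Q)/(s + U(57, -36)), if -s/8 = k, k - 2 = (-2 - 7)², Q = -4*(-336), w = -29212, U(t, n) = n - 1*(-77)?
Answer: 27868/623 ≈ 44.732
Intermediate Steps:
U(t, n) = 77 + n (U(t, n) = n + 77 = 77 + n)
Q = 1344
k = 83 (k = 2 + (-2 - 7)² = 2 + (-9)² = 2 + 81 = 83)
s = -664 (s = -8*83 = -664)
(w + Q)/(s + U(57, -36)) = (-29212 + 1344)/(-664 + (77 - 36)) = -27868/(-664 + 41) = -27868/(-623) = -27868*(-1/623) = 27868/623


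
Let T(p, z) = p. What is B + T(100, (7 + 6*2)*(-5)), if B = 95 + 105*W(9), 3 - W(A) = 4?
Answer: 90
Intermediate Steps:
W(A) = -1 (W(A) = 3 - 1*4 = 3 - 4 = -1)
B = -10 (B = 95 + 105*(-1) = 95 - 105 = -10)
B + T(100, (7 + 6*2)*(-5)) = -10 + 100 = 90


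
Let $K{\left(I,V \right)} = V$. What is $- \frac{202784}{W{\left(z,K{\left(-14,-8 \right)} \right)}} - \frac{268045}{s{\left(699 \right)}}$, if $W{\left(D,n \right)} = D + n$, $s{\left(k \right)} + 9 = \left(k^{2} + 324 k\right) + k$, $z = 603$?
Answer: $- \frac{145305582103}{425881365} \approx -341.19$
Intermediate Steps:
$s{\left(k \right)} = -9 + k^{2} + 325 k$ ($s{\left(k \right)} = -9 + \left(\left(k^{2} + 324 k\right) + k\right) = -9 + \left(k^{2} + 325 k\right) = -9 + k^{2} + 325 k$)
$- \frac{202784}{W{\left(z,K{\left(-14,-8 \right)} \right)}} - \frac{268045}{s{\left(699 \right)}} = - \frac{202784}{603 - 8} - \frac{268045}{-9 + 699^{2} + 325 \cdot 699} = - \frac{202784}{595} - \frac{268045}{-9 + 488601 + 227175} = \left(-202784\right) \frac{1}{595} - \frac{268045}{715767} = - \frac{202784}{595} - \frac{268045}{715767} = - \frac{145305582103}{425881365}$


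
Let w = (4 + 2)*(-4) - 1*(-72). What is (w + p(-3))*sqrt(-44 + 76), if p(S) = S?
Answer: 180*sqrt(2) ≈ 254.56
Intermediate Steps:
w = 48 (w = 6*(-4) + 72 = -24 + 72 = 48)
(w + p(-3))*sqrt(-44 + 76) = (48 - 3)*sqrt(-44 + 76) = 45*sqrt(32) = 45*(4*sqrt(2)) = 180*sqrt(2)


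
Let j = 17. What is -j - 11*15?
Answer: -182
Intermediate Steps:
-j - 11*15 = -1*17 - 11*15 = -17 - 165 = -182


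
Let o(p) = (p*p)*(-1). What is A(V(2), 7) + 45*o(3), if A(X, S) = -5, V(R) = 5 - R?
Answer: -410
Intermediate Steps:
o(p) = -p² (o(p) = p²*(-1) = -p²)
A(V(2), 7) + 45*o(3) = -5 + 45*(-1*3²) = -5 + 45*(-1*9) = -5 + 45*(-9) = -5 - 405 = -410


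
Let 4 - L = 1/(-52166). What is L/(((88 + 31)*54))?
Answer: 23185/37246524 ≈ 0.00062247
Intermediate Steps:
L = 208665/52166 (L = 4 - 1/(-52166) = 4 - 1*(-1/52166) = 4 + 1/52166 = 208665/52166 ≈ 4.0000)
L/(((88 + 31)*54)) = 208665/(52166*(((88 + 31)*54))) = 208665/(52166*((119*54))) = (208665/52166)/6426 = (208665/52166)*(1/6426) = 23185/37246524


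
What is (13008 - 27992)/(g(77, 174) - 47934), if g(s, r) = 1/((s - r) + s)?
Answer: 299680/958681 ≈ 0.31260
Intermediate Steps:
g(s, r) = 1/(-r + 2*s)
(13008 - 27992)/(g(77, 174) - 47934) = (13008 - 27992)/(-1/(174 - 2*77) - 47934) = -14984/(-1/(174 - 154) - 47934) = -14984/(-1/20 - 47934) = -14984/(-958681/20) = -14984*(-20/958681) = 299680/958681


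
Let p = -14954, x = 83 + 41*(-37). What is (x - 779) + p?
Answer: -17167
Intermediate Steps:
x = -1434 (x = 83 - 1517 = -1434)
(x - 779) + p = (-1434 - 779) - 14954 = -2213 - 14954 = -17167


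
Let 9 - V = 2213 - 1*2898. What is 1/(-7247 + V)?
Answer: -1/6553 ≈ -0.00015260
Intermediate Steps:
V = 694 (V = 9 - (2213 - 1*2898) = 9 - (2213 - 2898) = 9 - 1*(-685) = 9 + 685 = 694)
1/(-7247 + V) = 1/(-7247 + 694) = 1/(-6553) = -1/6553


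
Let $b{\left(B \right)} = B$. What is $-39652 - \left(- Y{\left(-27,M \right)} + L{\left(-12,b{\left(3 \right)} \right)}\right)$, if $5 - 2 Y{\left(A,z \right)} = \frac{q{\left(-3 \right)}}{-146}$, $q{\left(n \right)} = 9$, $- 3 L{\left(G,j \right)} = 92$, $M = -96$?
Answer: $- \frac{34706071}{876} \approx -39619.0$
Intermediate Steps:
$L{\left(G,j \right)} = - \frac{92}{3}$ ($L{\left(G,j \right)} = \left(- \frac{1}{3}\right) 92 = - \frac{92}{3}$)
$Y{\left(A,z \right)} = \frac{739}{292}$ ($Y{\left(A,z \right)} = \frac{5}{2} - \frac{9 \frac{1}{-146}}{2} = \frac{5}{2} - \frac{9 \left(- \frac{1}{146}\right)}{2} = \frac{5}{2} - - \frac{9}{292} = \frac{5}{2} + \frac{9}{292} = \frac{739}{292}$)
$-39652 - \left(- Y{\left(-27,M \right)} + L{\left(-12,b{\left(3 \right)} \right)}\right) = -39652 + \left(\frac{739}{292} - - \frac{92}{3}\right) = -39652 + \left(\frac{739}{292} + \frac{92}{3}\right) = -39652 + \frac{29081}{876} = - \frac{34706071}{876}$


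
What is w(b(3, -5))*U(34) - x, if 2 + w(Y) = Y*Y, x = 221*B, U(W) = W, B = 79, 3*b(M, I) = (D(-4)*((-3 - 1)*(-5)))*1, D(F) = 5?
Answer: 182257/9 ≈ 20251.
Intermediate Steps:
b(M, I) = 100/3 (b(M, I) = ((5*((-3 - 1)*(-5)))*1)/3 = ((5*(-4*(-5)))*1)/3 = ((5*20)*1)/3 = (100*1)/3 = (⅓)*100 = 100/3)
x = 17459 (x = 221*79 = 17459)
w(Y) = -2 + Y² (w(Y) = -2 + Y*Y = -2 + Y²)
w(b(3, -5))*U(34) - x = (-2 + (100/3)²)*34 - 1*17459 = (-2 + 10000/9)*34 - 17459 = (9982/9)*34 - 17459 = 339388/9 - 17459 = 182257/9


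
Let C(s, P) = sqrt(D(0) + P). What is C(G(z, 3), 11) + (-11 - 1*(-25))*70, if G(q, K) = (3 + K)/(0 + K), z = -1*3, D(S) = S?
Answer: 980 + sqrt(11) ≈ 983.32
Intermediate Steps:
z = -3
G(q, K) = (3 + K)/K
C(s, P) = sqrt(P) (C(s, P) = sqrt(0 + P) = sqrt(P))
C(G(z, 3), 11) + (-11 - 1*(-25))*70 = sqrt(11) + (-11 - 1*(-25))*70 = sqrt(11) + (-11 + 25)*70 = sqrt(11) + 14*70 = sqrt(11) + 980 = 980 + sqrt(11)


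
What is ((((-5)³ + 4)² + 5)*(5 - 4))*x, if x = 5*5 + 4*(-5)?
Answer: 73230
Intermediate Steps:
x = 5 (x = 25 - 20 = 5)
((((-5)³ + 4)² + 5)*(5 - 4))*x = ((((-5)³ + 4)² + 5)*(5 - 4))*5 = (((-125 + 4)² + 5)*1)*5 = (((-121)² + 5)*1)*5 = ((14641 + 5)*1)*5 = (14646*1)*5 = 14646*5 = 73230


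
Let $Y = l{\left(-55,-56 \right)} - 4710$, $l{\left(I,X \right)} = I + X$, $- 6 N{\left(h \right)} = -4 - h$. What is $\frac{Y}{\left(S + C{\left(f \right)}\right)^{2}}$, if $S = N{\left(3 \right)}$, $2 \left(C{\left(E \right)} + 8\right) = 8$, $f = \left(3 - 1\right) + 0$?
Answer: $- \frac{173556}{289} \approx -600.54$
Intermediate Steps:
$N{\left(h \right)} = \frac{2}{3} + \frac{h}{6}$ ($N{\left(h \right)} = - \frac{-4 - h}{6} = \frac{2}{3} + \frac{h}{6}$)
$f = 2$ ($f = 2 + 0 = 2$)
$C{\left(E \right)} = -4$ ($C{\left(E \right)} = -8 + \frac{1}{2} \cdot 8 = -8 + 4 = -4$)
$S = \frac{7}{6}$ ($S = \frac{2}{3} + \frac{1}{6} \cdot 3 = \frac{2}{3} + \frac{1}{2} = \frac{7}{6} \approx 1.1667$)
$Y = -4821$ ($Y = \left(-55 - 56\right) - 4710 = -111 - 4710 = -4821$)
$\frac{Y}{\left(S + C{\left(f \right)}\right)^{2}} = - \frac{4821}{\left(\frac{7}{6} - 4\right)^{2}} = - \frac{4821}{\left(- \frac{17}{6}\right)^{2}} = - \frac{4821}{\frac{289}{36}} = \left(-4821\right) \frac{36}{289} = - \frac{173556}{289}$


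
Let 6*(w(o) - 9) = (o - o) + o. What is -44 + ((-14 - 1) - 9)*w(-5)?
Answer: -240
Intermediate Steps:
w(o) = 9 + o/6 (w(o) = 9 + ((o - o) + o)/6 = 9 + (0 + o)/6 = 9 + o/6)
-44 + ((-14 - 1) - 9)*w(-5) = -44 + ((-14 - 1) - 9)*(9 + (1/6)*(-5)) = -44 + (-15 - 9)*(9 - 5/6) = -44 - 24*49/6 = -44 - 196 = -240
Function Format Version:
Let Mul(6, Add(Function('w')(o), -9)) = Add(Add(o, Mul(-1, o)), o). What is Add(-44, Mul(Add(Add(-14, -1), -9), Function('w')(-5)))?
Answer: -240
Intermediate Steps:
Function('w')(o) = Add(9, Mul(Rational(1, 6), o)) (Function('w')(o) = Add(9, Mul(Rational(1, 6), Add(Add(o, Mul(-1, o)), o))) = Add(9, Mul(Rational(1, 6), Add(0, o))) = Add(9, Mul(Rational(1, 6), o)))
Add(-44, Mul(Add(Add(-14, -1), -9), Function('w')(-5))) = Add(-44, Mul(Add(Add(-14, -1), -9), Add(9, Mul(Rational(1, 6), -5)))) = Add(-44, Mul(Add(-15, -9), Add(9, Rational(-5, 6)))) = Add(-44, Mul(-24, Rational(49, 6))) = Add(-44, -196) = -240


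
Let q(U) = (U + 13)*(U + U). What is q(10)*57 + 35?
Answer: 26255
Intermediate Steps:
q(U) = 2*U*(13 + U) (q(U) = (13 + U)*(2*U) = 2*U*(13 + U))
q(10)*57 + 35 = (2*10*(13 + 10))*57 + 35 = (2*10*23)*57 + 35 = 460*57 + 35 = 26220 + 35 = 26255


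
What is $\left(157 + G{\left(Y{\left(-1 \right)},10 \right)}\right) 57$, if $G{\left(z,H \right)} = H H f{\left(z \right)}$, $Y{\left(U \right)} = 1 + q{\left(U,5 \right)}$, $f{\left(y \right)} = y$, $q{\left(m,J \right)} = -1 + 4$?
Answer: $31749$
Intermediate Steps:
$q{\left(m,J \right)} = 3$
$Y{\left(U \right)} = 4$ ($Y{\left(U \right)} = 1 + 3 = 4$)
$G{\left(z,H \right)} = z H^{2}$ ($G{\left(z,H \right)} = H H z = H^{2} z = z H^{2}$)
$\left(157 + G{\left(Y{\left(-1 \right)},10 \right)}\right) 57 = \left(157 + 4 \cdot 10^{2}\right) 57 = \left(157 + 4 \cdot 100\right) 57 = \left(157 + 400\right) 57 = 557 \cdot 57 = 31749$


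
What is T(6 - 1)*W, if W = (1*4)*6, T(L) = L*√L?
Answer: 120*√5 ≈ 268.33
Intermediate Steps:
T(L) = L^(3/2)
W = 24 (W = 4*6 = 24)
T(6 - 1)*W = (6 - 1)^(3/2)*24 = 5^(3/2)*24 = (5*√5)*24 = 120*√5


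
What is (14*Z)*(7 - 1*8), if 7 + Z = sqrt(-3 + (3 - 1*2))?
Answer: 98 - 14*I*sqrt(2) ≈ 98.0 - 19.799*I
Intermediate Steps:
Z = -7 + I*sqrt(2) (Z = -7 + sqrt(-3 + (3 - 1*2)) = -7 + sqrt(-3 + (3 - 2)) = -7 + sqrt(-3 + 1) = -7 + sqrt(-2) = -7 + I*sqrt(2) ≈ -7.0 + 1.4142*I)
(14*Z)*(7 - 1*8) = (14*(-7 + I*sqrt(2)))*(7 - 1*8) = (-98 + 14*I*sqrt(2))*(7 - 8) = (-98 + 14*I*sqrt(2))*(-1) = 98 - 14*I*sqrt(2)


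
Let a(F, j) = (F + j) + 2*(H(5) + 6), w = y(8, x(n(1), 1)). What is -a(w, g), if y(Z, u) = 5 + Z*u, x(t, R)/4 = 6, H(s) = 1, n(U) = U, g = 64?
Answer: -275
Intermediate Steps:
x(t, R) = 24 (x(t, R) = 4*6 = 24)
w = 197 (w = 5 + 8*24 = 5 + 192 = 197)
a(F, j) = 14 + F + j (a(F, j) = (F + j) + 2*(1 + 6) = (F + j) + 2*7 = (F + j) + 14 = 14 + F + j)
-a(w, g) = -(14 + 197 + 64) = -1*275 = -275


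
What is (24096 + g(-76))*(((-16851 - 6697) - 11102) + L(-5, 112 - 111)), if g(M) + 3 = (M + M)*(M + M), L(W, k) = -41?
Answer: -1637311127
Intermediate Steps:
g(M) = -3 + 4*M² (g(M) = -3 + (M + M)*(M + M) = -3 + (2*M)*(2*M) = -3 + 4*M²)
(24096 + g(-76))*(((-16851 - 6697) - 11102) + L(-5, 112 - 111)) = (24096 + (-3 + 4*(-76)²))*(((-16851 - 6697) - 11102) - 41) = (24096 + (-3 + 4*5776))*((-23548 - 11102) - 41) = (24096 + (-3 + 23104))*(-34650 - 41) = (24096 + 23101)*(-34691) = 47197*(-34691) = -1637311127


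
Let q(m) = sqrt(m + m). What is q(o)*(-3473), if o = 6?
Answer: -6946*sqrt(3) ≈ -12031.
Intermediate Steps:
q(m) = sqrt(2)*sqrt(m) (q(m) = sqrt(2*m) = sqrt(2)*sqrt(m))
q(o)*(-3473) = (sqrt(2)*sqrt(6))*(-3473) = (2*sqrt(3))*(-3473) = -6946*sqrt(3)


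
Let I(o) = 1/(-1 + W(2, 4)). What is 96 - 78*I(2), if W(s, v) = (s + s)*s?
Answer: 594/7 ≈ 84.857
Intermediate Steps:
W(s, v) = 2*s**2 (W(s, v) = (2*s)*s = 2*s**2)
I(o) = 1/7 (I(o) = 1/(-1 + 2*2**2) = 1/(-1 + 2*4) = 1/(-1 + 8) = 1/7)
96 - 78*I(2) = 96 - 78*1/7 = 96 - 78/7 = 594/7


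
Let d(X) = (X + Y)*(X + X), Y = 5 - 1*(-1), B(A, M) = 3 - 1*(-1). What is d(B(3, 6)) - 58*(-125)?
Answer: 7330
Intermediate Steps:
B(A, M) = 4 (B(A, M) = 3 + 1 = 4)
Y = 6 (Y = 5 + 1 = 6)
d(X) = 2*X*(6 + X) (d(X) = (X + 6)*(X + X) = (6 + X)*(2*X) = 2*X*(6 + X))
d(B(3, 6)) - 58*(-125) = 2*4*(6 + 4) - 58*(-125) = 2*4*10 + 7250 = 80 + 7250 = 7330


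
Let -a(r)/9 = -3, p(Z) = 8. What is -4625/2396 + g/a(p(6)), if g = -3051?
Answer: -275373/2396 ≈ -114.93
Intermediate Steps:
a(r) = 27 (a(r) = -9*(-3) = 27)
-4625/2396 + g/a(p(6)) = -4625/2396 - 3051/27 = -4625*1/2396 - 3051*1/27 = -4625/2396 - 113 = -275373/2396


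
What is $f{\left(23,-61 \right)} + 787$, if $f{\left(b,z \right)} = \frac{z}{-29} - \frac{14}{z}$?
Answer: $\frac{1396330}{1769} \approx 789.33$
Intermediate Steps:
$f{\left(b,z \right)} = - \frac{14}{z} - \frac{z}{29}$ ($f{\left(b,z \right)} = z \left(- \frac{1}{29}\right) - \frac{14}{z} = - \frac{z}{29} - \frac{14}{z} = - \frac{14}{z} - \frac{z}{29}$)
$f{\left(23,-61 \right)} + 787 = \left(- \frac{14}{-61} - - \frac{61}{29}\right) + 787 = \left(\left(-14\right) \left(- \frac{1}{61}\right) + \frac{61}{29}\right) + 787 = \left(\frac{14}{61} + \frac{61}{29}\right) + 787 = \frac{4127}{1769} + 787 = \frac{1396330}{1769}$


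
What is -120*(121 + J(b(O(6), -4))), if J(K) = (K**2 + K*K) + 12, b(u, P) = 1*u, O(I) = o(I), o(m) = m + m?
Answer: -50520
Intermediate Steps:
o(m) = 2*m
O(I) = 2*I
b(u, P) = u
J(K) = 12 + 2*K**2 (J(K) = (K**2 + K**2) + 12 = 2*K**2 + 12 = 12 + 2*K**2)
-120*(121 + J(b(O(6), -4))) = -120*(121 + (12 + 2*(2*6)**2)) = -120*(121 + (12 + 2*12**2)) = -120*(121 + (12 + 2*144)) = -120*(121 + (12 + 288)) = -120*(121 + 300) = -120*421 = -50520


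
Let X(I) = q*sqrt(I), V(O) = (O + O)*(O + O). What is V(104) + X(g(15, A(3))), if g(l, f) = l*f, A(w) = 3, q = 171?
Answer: 43264 + 513*sqrt(5) ≈ 44411.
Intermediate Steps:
g(l, f) = f*l
V(O) = 4*O**2 (V(O) = (2*O)*(2*O) = 4*O**2)
X(I) = 171*sqrt(I)
V(104) + X(g(15, A(3))) = 4*104**2 + 171*sqrt(3*15) = 4*10816 + 171*sqrt(45) = 43264 + 171*(3*sqrt(5)) = 43264 + 513*sqrt(5)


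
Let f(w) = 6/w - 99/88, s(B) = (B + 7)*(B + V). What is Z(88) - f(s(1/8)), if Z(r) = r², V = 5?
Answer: 48266595/6232 ≈ 7745.0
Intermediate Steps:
s(B) = (5 + B)*(7 + B) (s(B) = (B + 7)*(B + 5) = (7 + B)*(5 + B) = (5 + B)*(7 + B))
f(w) = -9/8 + 6/w (f(w) = 6/w - 99*1/88 = 6/w - 9/8 = -9/8 + 6/w)
Z(88) - f(s(1/8)) = 88² - (-9/8 + 6/(35 + (1/8)² + 12/8)) = 7744 - (-9/8 + 6/(35 + (⅛)² + 12*(⅛))) = 7744 - (-9/8 + 6/(35 + 1/64 + 3/2)) = 7744 - (-9/8 + 6/(2337/64)) = 7744 - (-9/8 + 6*(64/2337)) = 7744 - (-9/8 + 128/779) = 7744 - 1*(-5987/6232) = 7744 + 5987/6232 = 48266595/6232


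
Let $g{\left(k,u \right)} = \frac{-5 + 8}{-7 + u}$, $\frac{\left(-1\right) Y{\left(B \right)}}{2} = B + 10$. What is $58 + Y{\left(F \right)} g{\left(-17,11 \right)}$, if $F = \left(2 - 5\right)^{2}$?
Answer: $\frac{59}{2} \approx 29.5$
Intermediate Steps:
$F = 9$ ($F = \left(-3\right)^{2} = 9$)
$Y{\left(B \right)} = -20 - 2 B$ ($Y{\left(B \right)} = - 2 \left(B + 10\right) = - 2 \left(10 + B\right) = -20 - 2 B$)
$g{\left(k,u \right)} = \frac{3}{-7 + u}$
$58 + Y{\left(F \right)} g{\left(-17,11 \right)} = 58 + \left(-20 - 18\right) \frac{3}{-7 + 11} = 58 + \left(-20 - 18\right) \frac{3}{4} = 58 - 38 \cdot 3 \cdot \frac{1}{4} = 58 - \frac{57}{2} = \frac{59}{2}$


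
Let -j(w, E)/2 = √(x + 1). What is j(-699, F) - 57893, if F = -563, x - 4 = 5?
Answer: -57893 - 2*√10 ≈ -57899.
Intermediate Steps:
x = 9 (x = 4 + 5 = 9)
j(w, E) = -2*√10 (j(w, E) = -2*√(9 + 1) = -2*√10)
j(-699, F) - 57893 = -2*√10 - 57893 = -57893 - 2*√10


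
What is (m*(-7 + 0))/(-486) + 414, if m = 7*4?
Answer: 100700/243 ≈ 414.40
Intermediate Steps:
m = 28
(m*(-7 + 0))/(-486) + 414 = (28*(-7 + 0))/(-486) + 414 = (28*(-7))*(-1/486) + 414 = -196*(-1/486) + 414 = 98/243 + 414 = 100700/243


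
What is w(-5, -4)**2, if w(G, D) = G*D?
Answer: 400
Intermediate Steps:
w(G, D) = D*G
w(-5, -4)**2 = (-4*(-5))**2 = 20**2 = 400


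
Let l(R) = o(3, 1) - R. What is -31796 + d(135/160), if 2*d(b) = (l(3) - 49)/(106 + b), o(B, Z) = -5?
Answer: -108711436/3419 ≈ -31796.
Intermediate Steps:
l(R) = -5 - R
d(b) = -57/(2*(106 + b)) (d(b) = (((-5 - 1*3) - 49)/(106 + b))/2 = (((-5 - 3) - 49)/(106 + b))/2 = ((-8 - 49)/(106 + b))/2 = (-57/(106 + b))/2 = -57/(2*(106 + b)))
-31796 + d(135/160) = -31796 - 57/(212 + 2*(135/160)) = -31796 - 57/(212 + 2*(135*(1/160))) = -31796 - 57/(212 + 2*(27/32)) = -31796 - 57/(212 + 27/16) = -31796 - 57/3419/16 = -31796 - 57*16/3419 = -31796 - 912/3419 = -108711436/3419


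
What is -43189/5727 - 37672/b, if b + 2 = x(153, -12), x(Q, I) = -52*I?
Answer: -121305551/1781097 ≈ -68.107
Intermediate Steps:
b = 622 (b = -2 - 52*(-12) = -2 + 624 = 622)
-43189/5727 - 37672/b = -43189/5727 - 37672/622 = -43189*1/5727 - 37672*1/622 = -43189/5727 - 18836/311 = -121305551/1781097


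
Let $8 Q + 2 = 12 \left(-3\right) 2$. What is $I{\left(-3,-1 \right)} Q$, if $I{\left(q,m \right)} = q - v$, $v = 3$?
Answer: $\frac{111}{2} \approx 55.5$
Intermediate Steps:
$Q = - \frac{37}{4}$ ($Q = - \frac{1}{4} + \frac{12 \left(-3\right) 2}{8} = - \frac{1}{4} + \frac{\left(-36\right) 2}{8} = - \frac{1}{4} + \frac{1}{8} \left(-72\right) = - \frac{1}{4} - 9 = - \frac{37}{4} \approx -9.25$)
$I{\left(q,m \right)} = -3 + q$ ($I{\left(q,m \right)} = q - 3 = -3 + q$)
$I{\left(-3,-1 \right)} Q = \left(-3 - 3\right) \left(- \frac{37}{4}\right) = \left(-6\right) \left(- \frac{37}{4}\right) = \frac{111}{2}$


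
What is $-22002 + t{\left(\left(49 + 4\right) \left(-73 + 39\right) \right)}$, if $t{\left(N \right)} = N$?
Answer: $-23804$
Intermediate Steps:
$-22002 + t{\left(\left(49 + 4\right) \left(-73 + 39\right) \right)} = -22002 + \left(49 + 4\right) \left(-73 + 39\right) = -22002 + 53 \left(-34\right) = -22002 - 1802 = -23804$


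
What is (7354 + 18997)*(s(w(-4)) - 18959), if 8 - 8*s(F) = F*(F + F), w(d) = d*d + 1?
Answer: -2005864471/4 ≈ -5.0147e+8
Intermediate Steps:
w(d) = 1 + d² (w(d) = d² + 1 = 1 + d²)
s(F) = 1 - F²/4 (s(F) = 1 - F*(F + F)/8 = 1 - F*2*F/8 = 1 - F²/4)
(7354 + 18997)*(s(w(-4)) - 18959) = (7354 + 18997)*((1 - (1 + (-4)²)²/4) - 18959) = 26351*((1 - (1 + 16)²/4) - 18959) = 26351*((1 - ¼*17²) - 18959) = 26351*((1 - ¼*289) - 18959) = 26351*((1 - 289/4) - 18959) = 26351*(-285/4 - 18959) = 26351*(-76121/4) = -2005864471/4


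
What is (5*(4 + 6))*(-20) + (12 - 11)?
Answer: -999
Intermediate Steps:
(5*(4 + 6))*(-20) + (12 - 11) = (5*10)*(-20) + 1 = 50*(-20) + 1 = -1000 + 1 = -999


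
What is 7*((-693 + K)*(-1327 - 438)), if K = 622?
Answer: 877205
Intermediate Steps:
7*((-693 + K)*(-1327 - 438)) = 7*((-693 + 622)*(-1327 - 438)) = 7*(-71*(-1765)) = 7*125315 = 877205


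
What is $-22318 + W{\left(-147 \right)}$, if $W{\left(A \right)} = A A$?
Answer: $-709$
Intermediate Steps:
$W{\left(A \right)} = A^{2}$
$-22318 + W{\left(-147 \right)} = -22318 + \left(-147\right)^{2} = -22318 + 21609 = -709$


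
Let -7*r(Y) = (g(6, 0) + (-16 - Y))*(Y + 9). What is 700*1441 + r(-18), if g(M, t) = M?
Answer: 7060972/7 ≈ 1.0087e+6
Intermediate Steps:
r(Y) = -(-10 - Y)*(9 + Y)/7 (r(Y) = -(6 + (-16 - Y))*(Y + 9)/7 = -(-10 - Y)*(9 + Y)/7)
700*1441 + r(-18) = 700*1441 + (90/7 + (⅐)*(-18)² + (19/7)*(-18)) = 1008700 + (90/7 + (⅐)*324 - 342/7) = 1008700 + (90/7 + 324/7 - 342/7) = 1008700 + 72/7 = 7060972/7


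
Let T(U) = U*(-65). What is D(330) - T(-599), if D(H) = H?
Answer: -38605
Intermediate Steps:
T(U) = -65*U
D(330) - T(-599) = 330 - (-65)*(-599) = 330 - 1*38935 = 330 - 38935 = -38605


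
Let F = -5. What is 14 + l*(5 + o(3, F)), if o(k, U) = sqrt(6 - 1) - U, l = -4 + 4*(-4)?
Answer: -186 - 20*sqrt(5) ≈ -230.72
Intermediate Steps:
l = -20 (l = -4 - 16 = -20)
o(k, U) = sqrt(5) - U
14 + l*(5 + o(3, F)) = 14 - 20*(5 + (sqrt(5) - 1*(-5))) = 14 - 20*(5 + (sqrt(5) + 5)) = 14 - 20*(5 + (5 + sqrt(5))) = 14 - 20*(10 + sqrt(5)) = 14 + (-200 - 20*sqrt(5)) = -186 - 20*sqrt(5)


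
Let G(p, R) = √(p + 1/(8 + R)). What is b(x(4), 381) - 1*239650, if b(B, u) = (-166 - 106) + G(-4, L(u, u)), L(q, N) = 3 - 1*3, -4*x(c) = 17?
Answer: -239922 + I*√62/4 ≈ -2.3992e+5 + 1.9685*I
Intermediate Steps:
x(c) = -17/4 (x(c) = -¼*17 = -17/4)
L(q, N) = 0 (L(q, N) = 3 - 3 = 0)
b(B, u) = -272 + I*√62/4 (b(B, u) = (-166 - 106) + √((1 - 4*(8 + 0))/(8 + 0)) = -272 + √((1 - 4*8)/8) = -272 + √((1 - 32)/8) = -272 + √((⅛)*(-31)) = -272 + √(-31/8) = -272 + I*√62/4)
b(x(4), 381) - 1*239650 = (-272 + I*√62/4) - 1*239650 = (-272 + I*√62/4) - 239650 = -239922 + I*√62/4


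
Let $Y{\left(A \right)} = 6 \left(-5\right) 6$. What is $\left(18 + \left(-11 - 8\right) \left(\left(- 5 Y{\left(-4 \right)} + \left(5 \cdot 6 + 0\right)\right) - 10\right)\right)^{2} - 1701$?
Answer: $304919743$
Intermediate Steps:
$Y{\left(A \right)} = -180$ ($Y{\left(A \right)} = \left(-30\right) 6 = -180$)
$\left(18 + \left(-11 - 8\right) \left(\left(- 5 Y{\left(-4 \right)} + \left(5 \cdot 6 + 0\right)\right) - 10\right)\right)^{2} - 1701 = \left(18 + \left(-11 - 8\right) \left(\left(\left(-5\right) \left(-180\right) + \left(5 \cdot 6 + 0\right)\right) - 10\right)\right)^{2} - 1701 = \left(18 - 19 \left(\left(900 + \left(30 + 0\right)\right) - 10\right)\right)^{2} - 1701 = \left(18 - 19 \left(\left(900 + 30\right) - 10\right)\right)^{2} - 1701 = \left(18 - 19 \left(930 - 10\right)\right)^{2} - 1701 = \left(18 - 17480\right)^{2} - 1701 = \left(-17462\right)^{2} - 1701 = 304921444 - 1701 = 304919743$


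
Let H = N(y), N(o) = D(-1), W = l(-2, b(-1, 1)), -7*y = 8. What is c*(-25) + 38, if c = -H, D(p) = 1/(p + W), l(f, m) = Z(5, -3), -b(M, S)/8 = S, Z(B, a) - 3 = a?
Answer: 13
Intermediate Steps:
Z(B, a) = 3 + a
b(M, S) = -8*S
y = -8/7 (y = -⅐*8 = -8/7 ≈ -1.1429)
l(f, m) = 0 (l(f, m) = 3 - 3 = 0)
W = 0
D(p) = 1/p (D(p) = 1/(p + 0) = 1/p)
N(o) = -1 (N(o) = 1/(-1) = -1)
H = -1
c = 1 (c = -1*(-1) = 1)
c*(-25) + 38 = 1*(-25) + 38 = -25 + 38 = 13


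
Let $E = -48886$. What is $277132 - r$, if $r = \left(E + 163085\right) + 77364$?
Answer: $85569$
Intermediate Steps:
$r = 191563$ ($r = \left(-48886 + 163085\right) + 77364 = 114199 + 77364 = 191563$)
$277132 - r = 277132 - 191563 = 85569$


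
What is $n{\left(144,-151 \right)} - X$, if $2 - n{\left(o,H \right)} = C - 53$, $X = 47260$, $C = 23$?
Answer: $-47228$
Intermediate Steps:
$n{\left(o,H \right)} = 32$ ($n{\left(o,H \right)} = 2 - \left(23 - 53\right) = 2 - -30 = 2 + 30 = 32$)
$n{\left(144,-151 \right)} - X = 32 - 47260 = -47228$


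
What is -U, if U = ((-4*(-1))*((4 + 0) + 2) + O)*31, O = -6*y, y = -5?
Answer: -1674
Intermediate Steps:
O = 30 (O = -6*(-5) = 30)
U = 1674 (U = ((-4*(-1))*((4 + 0) + 2) + 30)*31 = (4*(4 + 2) + 30)*31 = (4*6 + 30)*31 = (24 + 30)*31 = 54*31 = 1674)
-U = -1*1674 = -1674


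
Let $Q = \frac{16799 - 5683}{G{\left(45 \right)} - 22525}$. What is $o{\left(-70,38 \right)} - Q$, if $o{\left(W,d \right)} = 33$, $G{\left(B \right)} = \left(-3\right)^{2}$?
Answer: $\frac{188536}{5629} \approx 33.494$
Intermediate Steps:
$G{\left(B \right)} = 9$
$Q = - \frac{2779}{5629}$ ($Q = \frac{16799 - 5683}{9 - 22525} = \frac{11116}{-22516} = 11116 \left(- \frac{1}{22516}\right) = - \frac{2779}{5629} \approx -0.49369$)
$o{\left(-70,38 \right)} - Q = 33 - - \frac{2779}{5629} = 33 + \frac{2779}{5629} = \frac{188536}{5629}$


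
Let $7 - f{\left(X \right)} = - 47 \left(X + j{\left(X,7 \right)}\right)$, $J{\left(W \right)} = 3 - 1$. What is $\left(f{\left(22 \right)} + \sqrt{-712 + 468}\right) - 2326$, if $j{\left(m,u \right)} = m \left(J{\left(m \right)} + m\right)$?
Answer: $23531 + 2 i \sqrt{61} \approx 23531.0 + 15.62 i$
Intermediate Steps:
$J{\left(W \right)} = 2$
$j{\left(m,u \right)} = m \left(2 + m\right)$
$f{\left(X \right)} = 7 + 47 X + 47 X \left(2 + X\right)$ ($f{\left(X \right)} = 7 - - 47 \left(X + X \left(2 + X\right)\right) = 7 - \left(- 47 X - 47 X \left(2 + X\right)\right) = 7 + \left(47 X + 47 X \left(2 + X\right)\right) = 7 + 47 X + 47 X \left(2 + X\right)$)
$\left(f{\left(22 \right)} + \sqrt{-712 + 468}\right) - 2326 = \left(\left(7 + 47 \cdot 22^{2} + 141 \cdot 22\right) + \sqrt{-712 + 468}\right) - 2326 = \left(\left(7 + 47 \cdot 484 + 3102\right) + \sqrt{-244}\right) - 2326 = \left(\left(7 + 22748 + 3102\right) + 2 i \sqrt{61}\right) - 2326 = \left(25857 + 2 i \sqrt{61}\right) - 2326 = 23531 + 2 i \sqrt{61}$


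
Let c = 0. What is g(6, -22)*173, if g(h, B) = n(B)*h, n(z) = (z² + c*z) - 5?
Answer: 497202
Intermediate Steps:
n(z) = -5 + z² (n(z) = (z² + 0*z) - 5 = (z² + 0) - 5 = z² - 5 = -5 + z²)
g(h, B) = h*(-5 + B²) (g(h, B) = (-5 + B²)*h = h*(-5 + B²))
g(6, -22)*173 = (6*(-5 + (-22)²))*173 = (6*(-5 + 484))*173 = (6*479)*173 = 2874*173 = 497202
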